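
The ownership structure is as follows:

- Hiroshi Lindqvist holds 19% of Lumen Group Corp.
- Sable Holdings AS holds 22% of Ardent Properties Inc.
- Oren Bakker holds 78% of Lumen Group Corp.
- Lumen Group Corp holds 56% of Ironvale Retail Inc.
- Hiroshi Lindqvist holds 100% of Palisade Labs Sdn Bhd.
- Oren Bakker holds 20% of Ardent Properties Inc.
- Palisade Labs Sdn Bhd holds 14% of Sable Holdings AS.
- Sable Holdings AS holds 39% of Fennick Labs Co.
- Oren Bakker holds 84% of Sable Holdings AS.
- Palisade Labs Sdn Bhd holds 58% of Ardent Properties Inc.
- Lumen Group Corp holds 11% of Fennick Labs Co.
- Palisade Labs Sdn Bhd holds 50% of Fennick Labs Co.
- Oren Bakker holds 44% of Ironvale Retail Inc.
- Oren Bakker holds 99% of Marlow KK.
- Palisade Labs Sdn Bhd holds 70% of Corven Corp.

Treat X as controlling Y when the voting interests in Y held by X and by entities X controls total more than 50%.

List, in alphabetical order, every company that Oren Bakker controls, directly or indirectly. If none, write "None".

Oren holds 78% of Lumen, so Oren controls Lumen.
Oren holds 84% of Sable, so Oren controls Sable.
Oren and Lumen together hold 44% + 56% = 100% of Ironvale, so Oren controls Ironvale.
Oren holds 99% of Marlow, so Oren controls Marlow.
No other company's threshold is met.

Ironvale Retail Inc, Lumen Group Corp, Marlow KK, Sable Holdings AS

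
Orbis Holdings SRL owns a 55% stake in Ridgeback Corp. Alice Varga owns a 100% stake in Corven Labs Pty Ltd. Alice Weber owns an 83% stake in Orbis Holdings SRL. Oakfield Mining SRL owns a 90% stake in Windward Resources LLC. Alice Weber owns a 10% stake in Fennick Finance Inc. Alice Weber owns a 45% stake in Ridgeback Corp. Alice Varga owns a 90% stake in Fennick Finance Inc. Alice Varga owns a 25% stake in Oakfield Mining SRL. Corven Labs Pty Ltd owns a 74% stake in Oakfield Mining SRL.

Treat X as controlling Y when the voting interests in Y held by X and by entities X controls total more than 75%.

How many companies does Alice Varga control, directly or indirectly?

4

Alice Varga holds 100% of Corven, so Alice Varga controls Corven.
Alice Varga holds 90% of Fennick, so Alice Varga controls Fennick.
Corven and Alice Varga together hold 74% + 25% = 99% of Oakfield, so Alice Varga controls Oakfield.
Oakfield holds 90% of Windward, so Alice Varga controls Windward.
No other company's threshold is met.
Alice Varga controls 4 companies.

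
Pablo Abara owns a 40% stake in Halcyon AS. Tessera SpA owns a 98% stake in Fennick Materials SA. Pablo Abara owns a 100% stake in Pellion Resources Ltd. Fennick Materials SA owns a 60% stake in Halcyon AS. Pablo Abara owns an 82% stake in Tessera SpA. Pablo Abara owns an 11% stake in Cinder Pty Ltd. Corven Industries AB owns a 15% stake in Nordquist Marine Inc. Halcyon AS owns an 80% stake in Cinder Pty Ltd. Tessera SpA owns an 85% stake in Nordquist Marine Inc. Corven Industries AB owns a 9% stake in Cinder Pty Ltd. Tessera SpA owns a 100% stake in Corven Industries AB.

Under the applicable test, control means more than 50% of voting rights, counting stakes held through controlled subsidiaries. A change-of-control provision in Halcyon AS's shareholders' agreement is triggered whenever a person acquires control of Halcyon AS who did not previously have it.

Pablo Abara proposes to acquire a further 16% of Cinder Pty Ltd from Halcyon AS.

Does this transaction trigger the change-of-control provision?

No

The purchase adds only to Pablo's holdings (Halcyon's stake shrinks), so Pablo is the only person who could newly come to control Halcyon.
Pablo holds 82% of Tessera, so Pablo controls Tessera.
Tessera holds 98% of Fennick, so Pablo controls Fennick.
Pablo and Fennick together hold 40% + 60% = 100% of Halcyon, so Pablo controls Halcyon.
So Pablo already controls Halcyon before the transaction.
After the purchase, Pablo's direct stake in Cinder rises to 11% + 16% = 27%, and Halcyon's stake falls to 64%.
Pablo controlled Halcyon already, so this is not a new person acquiring control; every other person's position is unchanged or reduced.
No new person acquires control, so the clause is not triggered.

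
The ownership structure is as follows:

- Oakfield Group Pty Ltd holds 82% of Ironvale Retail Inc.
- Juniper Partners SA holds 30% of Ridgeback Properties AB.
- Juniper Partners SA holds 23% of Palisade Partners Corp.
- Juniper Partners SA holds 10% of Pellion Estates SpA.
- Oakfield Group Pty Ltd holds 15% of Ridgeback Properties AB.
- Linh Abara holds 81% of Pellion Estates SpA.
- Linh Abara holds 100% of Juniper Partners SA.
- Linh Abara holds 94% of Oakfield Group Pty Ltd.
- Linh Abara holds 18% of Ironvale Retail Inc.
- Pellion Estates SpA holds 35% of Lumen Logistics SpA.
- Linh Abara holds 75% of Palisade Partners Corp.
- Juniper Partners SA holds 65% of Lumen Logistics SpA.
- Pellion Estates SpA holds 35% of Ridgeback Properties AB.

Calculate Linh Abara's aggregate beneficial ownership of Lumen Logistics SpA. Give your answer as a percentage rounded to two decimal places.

96.85%

Linh reaches Lumen along 3 paths.
Via Juniper: 100% × 65% = 65%.
Via Pellion: 81% × 35% = 28.35%.
Via Juniper → Pellion: 100% × 10% × 35% = 3.5%.
Total: 65% + 28.35% + 3.5% = 96.85%.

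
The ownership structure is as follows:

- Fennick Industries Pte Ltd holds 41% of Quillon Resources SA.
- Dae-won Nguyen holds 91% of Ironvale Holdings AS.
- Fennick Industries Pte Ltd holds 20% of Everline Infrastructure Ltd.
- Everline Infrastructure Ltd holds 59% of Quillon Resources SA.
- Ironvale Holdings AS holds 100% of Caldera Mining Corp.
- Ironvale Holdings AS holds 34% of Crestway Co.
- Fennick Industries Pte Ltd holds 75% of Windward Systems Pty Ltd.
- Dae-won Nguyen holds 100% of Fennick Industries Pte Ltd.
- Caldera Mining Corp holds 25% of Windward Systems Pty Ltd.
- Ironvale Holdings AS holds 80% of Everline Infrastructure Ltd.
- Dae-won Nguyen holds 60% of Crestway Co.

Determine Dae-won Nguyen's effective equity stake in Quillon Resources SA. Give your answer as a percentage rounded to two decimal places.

Dae-won reaches Quillon along 3 paths.
Via Fennick → Everline: 100% × 20% × 59% = 11.8%.
Via Ironvale → Everline: 91% × 80% × 59% = 42.952%.
Via Fennick: 100% × 41% = 41%.
Total: 11.8% + 42.952% + 41% = 95.752%.
Rounded: 95.75%.

95.75%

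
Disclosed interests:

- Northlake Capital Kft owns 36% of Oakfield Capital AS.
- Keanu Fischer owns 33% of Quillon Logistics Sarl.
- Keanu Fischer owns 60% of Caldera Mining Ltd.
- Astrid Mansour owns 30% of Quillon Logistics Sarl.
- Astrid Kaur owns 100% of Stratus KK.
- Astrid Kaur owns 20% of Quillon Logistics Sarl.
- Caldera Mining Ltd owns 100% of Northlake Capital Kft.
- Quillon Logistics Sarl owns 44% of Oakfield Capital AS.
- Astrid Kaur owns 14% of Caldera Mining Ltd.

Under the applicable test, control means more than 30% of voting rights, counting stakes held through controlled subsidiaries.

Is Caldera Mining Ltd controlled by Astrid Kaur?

Astrid Kaur holds 100% of Stratus, so Astrid Kaur controls Stratus.
In Caldera, Astrid Kaur's side holds only 14%, not > 30%.
So Astrid Kaur does not control Caldera.

No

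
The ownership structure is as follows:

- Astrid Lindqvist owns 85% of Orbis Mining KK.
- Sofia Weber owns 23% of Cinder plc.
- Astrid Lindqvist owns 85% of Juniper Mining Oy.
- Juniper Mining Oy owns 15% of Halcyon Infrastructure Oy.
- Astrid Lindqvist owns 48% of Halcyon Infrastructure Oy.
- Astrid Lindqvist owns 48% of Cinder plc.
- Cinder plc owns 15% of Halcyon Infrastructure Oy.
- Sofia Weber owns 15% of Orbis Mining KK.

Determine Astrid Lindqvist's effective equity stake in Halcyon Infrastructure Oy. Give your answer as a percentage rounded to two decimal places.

67.95%

Astrid reaches Halcyon along 3 paths.
Direct stake: 48% = 48%.
Via Cinder: 48% × 15% = 7.2%.
Via Juniper: 85% × 15% = 12.75%.
Total: 48% + 7.2% + 12.75% = 67.95%.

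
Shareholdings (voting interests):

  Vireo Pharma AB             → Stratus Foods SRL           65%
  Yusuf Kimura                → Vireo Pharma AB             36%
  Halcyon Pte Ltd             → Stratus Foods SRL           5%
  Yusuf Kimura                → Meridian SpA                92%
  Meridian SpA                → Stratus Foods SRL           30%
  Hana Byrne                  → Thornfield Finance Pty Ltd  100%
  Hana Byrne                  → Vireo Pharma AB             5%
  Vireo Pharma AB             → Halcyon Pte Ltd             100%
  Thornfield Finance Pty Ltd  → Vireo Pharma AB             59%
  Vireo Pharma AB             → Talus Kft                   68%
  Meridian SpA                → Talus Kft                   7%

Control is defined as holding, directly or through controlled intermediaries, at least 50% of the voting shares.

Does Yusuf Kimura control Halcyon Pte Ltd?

No

Yusuf holds 92% of Meridian, so Yusuf controls Meridian.
Neither Yusuf nor any entity Yusuf controls holds any voting interest in Halcyon.
So Yusuf does not control Halcyon.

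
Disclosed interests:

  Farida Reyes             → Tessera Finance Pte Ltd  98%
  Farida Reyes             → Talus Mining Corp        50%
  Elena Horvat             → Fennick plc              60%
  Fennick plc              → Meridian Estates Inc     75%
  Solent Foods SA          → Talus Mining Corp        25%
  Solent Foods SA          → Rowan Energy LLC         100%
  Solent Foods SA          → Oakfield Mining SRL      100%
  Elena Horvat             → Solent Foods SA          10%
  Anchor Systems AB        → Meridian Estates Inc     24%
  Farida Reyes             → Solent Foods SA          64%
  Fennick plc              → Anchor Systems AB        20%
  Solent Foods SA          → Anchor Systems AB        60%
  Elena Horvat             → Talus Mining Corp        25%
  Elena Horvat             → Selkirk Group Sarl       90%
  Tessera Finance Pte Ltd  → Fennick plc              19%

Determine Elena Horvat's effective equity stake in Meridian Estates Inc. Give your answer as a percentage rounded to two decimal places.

Elena reaches Meridian along 3 paths.
Via Fennick: 60% × 75% = 45%.
Via Fennick → Anchor: 60% × 20% × 24% = 2.88%.
Via Solent → Anchor: 10% × 60% × 24% = 1.44%.
Total: 45% + 2.88% + 1.44% = 49.32%.

49.32%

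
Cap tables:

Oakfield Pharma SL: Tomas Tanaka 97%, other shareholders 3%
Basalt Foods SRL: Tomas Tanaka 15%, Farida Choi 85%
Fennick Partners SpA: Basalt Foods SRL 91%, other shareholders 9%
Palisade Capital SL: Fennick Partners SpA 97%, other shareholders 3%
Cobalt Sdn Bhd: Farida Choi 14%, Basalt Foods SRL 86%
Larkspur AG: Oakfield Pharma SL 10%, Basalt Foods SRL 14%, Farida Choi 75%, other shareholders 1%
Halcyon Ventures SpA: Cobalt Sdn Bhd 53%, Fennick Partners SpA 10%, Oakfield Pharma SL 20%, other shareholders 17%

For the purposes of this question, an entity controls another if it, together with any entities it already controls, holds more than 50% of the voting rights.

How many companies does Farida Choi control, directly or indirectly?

6

Farida holds 85% of Basalt, so Farida controls Basalt.
Basalt holds 91% of Fennick, so Farida controls Fennick.
Fennick holds 97% of Palisade, so Farida controls Palisade.
Farida and Basalt together hold 14% + 86% = 100% of Cobalt, so Farida controls Cobalt.
Basalt and Farida together hold 14% + 75% = 89% of Larkspur, so Farida controls Larkspur.
Cobalt and Fennick together hold 53% + 10% = 63% of Halcyon, so Farida controls Halcyon.
No other company's threshold is met.
Farida controls 6 companies.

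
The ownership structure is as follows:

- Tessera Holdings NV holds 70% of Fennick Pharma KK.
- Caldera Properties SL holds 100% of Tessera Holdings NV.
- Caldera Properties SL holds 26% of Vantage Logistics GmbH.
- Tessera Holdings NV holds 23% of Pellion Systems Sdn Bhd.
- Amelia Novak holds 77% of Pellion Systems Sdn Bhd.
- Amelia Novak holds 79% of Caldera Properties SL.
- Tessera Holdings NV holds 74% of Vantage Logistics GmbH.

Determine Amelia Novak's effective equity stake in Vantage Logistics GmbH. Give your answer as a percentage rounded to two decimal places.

Amelia reaches Vantage along 2 paths.
Via Caldera → Tessera: 79% × 100% × 74% = 58.46%.
Via Caldera: 79% × 26% = 20.54%.
Total: 58.46% + 20.54% = 79%.
Rounded: 79.00%.

79.00%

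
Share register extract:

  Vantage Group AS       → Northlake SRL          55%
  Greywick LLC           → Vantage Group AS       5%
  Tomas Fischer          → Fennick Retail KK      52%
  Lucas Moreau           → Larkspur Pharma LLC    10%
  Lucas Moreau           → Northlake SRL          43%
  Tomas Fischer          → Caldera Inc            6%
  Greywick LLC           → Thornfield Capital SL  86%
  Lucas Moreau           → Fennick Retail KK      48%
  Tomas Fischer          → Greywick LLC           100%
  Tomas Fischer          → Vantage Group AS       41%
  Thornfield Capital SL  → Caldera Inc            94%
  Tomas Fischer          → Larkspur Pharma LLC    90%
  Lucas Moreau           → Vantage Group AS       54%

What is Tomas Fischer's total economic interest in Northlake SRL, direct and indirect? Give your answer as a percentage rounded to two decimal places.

Tomas reaches Northlake along 2 paths.
Via Vantage: 41% × 55% = 22.55%.
Via Greywick → Vantage: 100% × 5% × 55% = 2.75%.
Total: 22.55% + 2.75% = 25.3%.
Rounded: 25.30%.

25.30%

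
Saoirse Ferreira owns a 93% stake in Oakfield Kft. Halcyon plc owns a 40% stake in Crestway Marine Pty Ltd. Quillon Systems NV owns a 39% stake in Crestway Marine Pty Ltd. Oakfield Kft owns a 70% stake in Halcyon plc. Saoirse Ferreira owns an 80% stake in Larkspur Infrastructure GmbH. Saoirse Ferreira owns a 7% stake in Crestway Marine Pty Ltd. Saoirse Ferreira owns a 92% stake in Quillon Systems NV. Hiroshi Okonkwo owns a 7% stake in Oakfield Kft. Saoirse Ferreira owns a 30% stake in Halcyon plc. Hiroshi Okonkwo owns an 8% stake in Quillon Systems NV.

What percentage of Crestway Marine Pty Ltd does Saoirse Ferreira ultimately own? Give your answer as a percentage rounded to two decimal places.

Saoirse reaches Crestway along 4 paths.
Via Quillon: 92% × 39% = 35.88%.
Via Oakfield → Halcyon: 93% × 70% × 40% = 26.04%.
Via Halcyon: 30% × 40% = 12%.
Direct stake: 7% = 7%.
Total: 35.88% + 26.04% + 12% + 7% = 80.92%.

80.92%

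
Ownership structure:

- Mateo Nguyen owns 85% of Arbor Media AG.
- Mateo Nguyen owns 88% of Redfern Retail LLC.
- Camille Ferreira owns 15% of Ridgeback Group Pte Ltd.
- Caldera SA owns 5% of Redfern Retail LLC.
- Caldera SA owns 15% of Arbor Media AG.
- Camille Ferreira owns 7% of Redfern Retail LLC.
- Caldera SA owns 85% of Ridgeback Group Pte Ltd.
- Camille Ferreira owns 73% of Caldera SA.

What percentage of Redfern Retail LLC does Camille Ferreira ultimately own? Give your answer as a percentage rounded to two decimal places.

10.65%

Camille reaches Redfern along 2 paths.
Via Caldera: 73% × 5% = 3.65%.
Direct stake: 7% = 7%.
Total: 3.65% + 7% = 10.65%.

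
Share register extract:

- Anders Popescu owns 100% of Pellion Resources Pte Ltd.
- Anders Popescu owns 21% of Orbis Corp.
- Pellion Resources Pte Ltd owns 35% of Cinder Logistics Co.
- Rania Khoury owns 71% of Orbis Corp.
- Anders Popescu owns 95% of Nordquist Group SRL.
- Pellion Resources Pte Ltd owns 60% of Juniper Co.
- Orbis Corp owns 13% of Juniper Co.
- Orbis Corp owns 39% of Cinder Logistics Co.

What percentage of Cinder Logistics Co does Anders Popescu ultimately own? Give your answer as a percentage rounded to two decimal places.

43.19%

Anders reaches Cinder along 2 paths.
Via Orbis: 21% × 39% = 8.19%.
Via Pellion: 100% × 35% = 35%.
Total: 8.19% + 35% = 43.19%.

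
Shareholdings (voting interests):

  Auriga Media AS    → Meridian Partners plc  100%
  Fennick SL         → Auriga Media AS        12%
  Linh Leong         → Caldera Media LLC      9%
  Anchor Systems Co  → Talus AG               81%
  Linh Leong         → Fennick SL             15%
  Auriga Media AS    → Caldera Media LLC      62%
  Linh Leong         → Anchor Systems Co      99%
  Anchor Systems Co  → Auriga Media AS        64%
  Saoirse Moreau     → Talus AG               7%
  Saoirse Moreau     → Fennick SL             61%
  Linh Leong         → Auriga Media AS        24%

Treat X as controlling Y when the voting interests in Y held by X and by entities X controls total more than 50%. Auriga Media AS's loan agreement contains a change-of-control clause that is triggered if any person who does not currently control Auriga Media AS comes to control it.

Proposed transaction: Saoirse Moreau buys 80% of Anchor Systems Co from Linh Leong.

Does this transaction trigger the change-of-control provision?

The purchase adds only to Saoirse's holdings (Linh's stake shrinks), so Saoirse is the only person who could newly come to control Auriga.
Saoirse holds 61% of Fennick, so Saoirse controls Fennick.
In Auriga, Saoirse's side holds only 12%, not > 50%.
So before the transaction, Saoirse does not control Auriga.
After the purchase, Saoirse holds 80% of Anchor directly, and Linh's stake falls to 19%.
Saoirse holds 80% of Anchor, so Saoirse controls Anchor.
Fennick and Anchor together hold 12% + 64% = 76% of Auriga, so Saoirse controls Auriga.
Saoirse did not control Auriga before and does after, so the clause is triggered.

Yes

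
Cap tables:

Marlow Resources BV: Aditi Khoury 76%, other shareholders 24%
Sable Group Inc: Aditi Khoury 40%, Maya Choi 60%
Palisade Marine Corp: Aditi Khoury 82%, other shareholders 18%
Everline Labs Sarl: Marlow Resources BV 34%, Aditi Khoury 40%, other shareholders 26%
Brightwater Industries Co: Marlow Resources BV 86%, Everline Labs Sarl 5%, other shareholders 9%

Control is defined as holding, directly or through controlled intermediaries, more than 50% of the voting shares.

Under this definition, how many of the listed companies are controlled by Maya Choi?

1

Maya holds 60% of Sable, so Maya controls Sable.
No other company's threshold is met.
Maya controls 1 company.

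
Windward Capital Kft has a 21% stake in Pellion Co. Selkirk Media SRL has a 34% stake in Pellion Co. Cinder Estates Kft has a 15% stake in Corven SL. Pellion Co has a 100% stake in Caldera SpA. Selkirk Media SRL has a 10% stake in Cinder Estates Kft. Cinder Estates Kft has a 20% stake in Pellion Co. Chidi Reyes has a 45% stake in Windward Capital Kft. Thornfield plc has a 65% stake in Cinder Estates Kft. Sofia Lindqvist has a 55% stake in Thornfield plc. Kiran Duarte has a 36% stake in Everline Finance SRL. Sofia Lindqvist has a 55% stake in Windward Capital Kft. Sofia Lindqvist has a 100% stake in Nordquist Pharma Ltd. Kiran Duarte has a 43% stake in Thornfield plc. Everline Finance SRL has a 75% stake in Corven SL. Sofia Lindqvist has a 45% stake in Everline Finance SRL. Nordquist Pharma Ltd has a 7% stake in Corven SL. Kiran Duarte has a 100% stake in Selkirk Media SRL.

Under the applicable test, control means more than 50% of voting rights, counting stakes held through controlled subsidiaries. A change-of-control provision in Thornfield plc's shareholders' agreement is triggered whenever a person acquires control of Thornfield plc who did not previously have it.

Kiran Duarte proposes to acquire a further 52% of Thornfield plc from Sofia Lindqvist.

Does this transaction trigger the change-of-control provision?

The purchase adds only to Kiran's holdings (Sofia's stake shrinks), so Kiran is the only person who could newly come to control Thornfield.
Kiran holds 100% of Selkirk, so Kiran controls Selkirk.
In Thornfield, Kiran's side holds only 43%, not > 50%.
So before the transaction, Kiran does not control Thornfield.
After the purchase, Kiran's direct stake in Thornfield rises to 43% + 52% = 95%, and Sofia's stake falls to 3%.
Kiran holds 95% of Thornfield, so Kiran controls Thornfield.
Kiran did not control Thornfield before and does after, so the clause is triggered.

Yes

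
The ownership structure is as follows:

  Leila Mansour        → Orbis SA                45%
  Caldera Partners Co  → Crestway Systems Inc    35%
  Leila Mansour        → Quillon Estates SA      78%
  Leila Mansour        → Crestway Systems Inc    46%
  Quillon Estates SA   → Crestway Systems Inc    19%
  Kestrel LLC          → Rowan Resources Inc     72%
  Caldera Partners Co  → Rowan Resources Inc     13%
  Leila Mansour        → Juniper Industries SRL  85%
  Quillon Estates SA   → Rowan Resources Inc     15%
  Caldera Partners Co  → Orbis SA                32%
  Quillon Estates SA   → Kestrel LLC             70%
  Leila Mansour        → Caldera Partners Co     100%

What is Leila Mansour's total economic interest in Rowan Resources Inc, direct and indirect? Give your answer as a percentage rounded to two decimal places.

64.01%

Leila reaches Rowan along 3 paths.
Via Quillon: 78% × 15% = 11.7%.
Via Caldera: 100% × 13% = 13%.
Via Quillon → Kestrel: 78% × 70% × 72% = 39.312%.
Total: 11.7% + 13% + 39.312% = 64.012%.
Rounded: 64.01%.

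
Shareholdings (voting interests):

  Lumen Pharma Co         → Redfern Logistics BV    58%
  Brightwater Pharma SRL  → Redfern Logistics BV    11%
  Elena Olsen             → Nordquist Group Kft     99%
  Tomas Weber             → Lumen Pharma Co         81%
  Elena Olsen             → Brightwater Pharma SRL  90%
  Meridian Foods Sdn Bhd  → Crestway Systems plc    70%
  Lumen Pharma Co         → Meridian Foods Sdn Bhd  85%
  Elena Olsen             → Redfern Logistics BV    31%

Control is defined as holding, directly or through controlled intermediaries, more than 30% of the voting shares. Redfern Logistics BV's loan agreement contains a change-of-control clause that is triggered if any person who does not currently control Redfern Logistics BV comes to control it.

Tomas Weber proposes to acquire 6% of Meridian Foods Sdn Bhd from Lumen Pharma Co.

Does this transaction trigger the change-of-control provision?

The purchase adds only to Tomas's holdings (Lumen's stake shrinks), so Tomas is the only person who could newly come to control Redfern.
Tomas holds 81% of Lumen, so Tomas controls Lumen.
Lumen holds 58% of Redfern, so Tomas controls Redfern.
So Tomas already controls Redfern before the transaction.
After the purchase, Tomas holds 6% of Meridian directly, and Lumen's stake falls to 79%.
Tomas controlled Redfern already, so this is not a new person acquiring control; every other person's position is unchanged or reduced.
No new person acquires control, so the clause is not triggered.

No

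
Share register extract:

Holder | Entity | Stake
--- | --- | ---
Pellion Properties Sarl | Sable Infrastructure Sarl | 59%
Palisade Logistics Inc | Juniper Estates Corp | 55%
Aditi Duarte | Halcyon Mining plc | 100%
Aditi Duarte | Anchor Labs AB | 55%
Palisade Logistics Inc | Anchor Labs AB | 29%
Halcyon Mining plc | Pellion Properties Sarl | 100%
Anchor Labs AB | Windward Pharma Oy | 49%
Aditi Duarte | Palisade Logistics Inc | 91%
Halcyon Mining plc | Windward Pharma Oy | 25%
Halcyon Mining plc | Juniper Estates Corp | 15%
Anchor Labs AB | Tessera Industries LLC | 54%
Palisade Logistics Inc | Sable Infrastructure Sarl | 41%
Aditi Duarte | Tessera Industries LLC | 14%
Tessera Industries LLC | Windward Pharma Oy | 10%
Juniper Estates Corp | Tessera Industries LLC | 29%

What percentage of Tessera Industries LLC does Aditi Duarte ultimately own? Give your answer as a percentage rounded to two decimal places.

76.82%

Aditi reaches Tessera along 5 paths.
Via Palisade → Juniper: 91% × 55% × 29% = 14.5145%.
Via Halcyon → Juniper: 100% × 15% × 29% = 4.35%.
Via Anchor: 55% × 54% = 29.7%.
Via Palisade → Anchor: 91% × 29% × 54% = 14.2506%.
Direct stake: 14% = 14%.
Total: 14.5145% + 4.35% + 29.7% + 14.2506% + 14% = 76.8151%.
Rounded: 76.82%.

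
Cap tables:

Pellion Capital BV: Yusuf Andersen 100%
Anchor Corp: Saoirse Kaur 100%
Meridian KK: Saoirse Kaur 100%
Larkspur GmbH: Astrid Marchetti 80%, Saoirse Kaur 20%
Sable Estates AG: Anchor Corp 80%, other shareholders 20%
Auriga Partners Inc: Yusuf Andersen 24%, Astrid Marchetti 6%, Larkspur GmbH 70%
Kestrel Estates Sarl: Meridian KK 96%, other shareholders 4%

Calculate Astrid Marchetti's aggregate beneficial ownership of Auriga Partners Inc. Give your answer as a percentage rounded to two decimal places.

62.00%

Astrid reaches Auriga along 2 paths.
Direct stake: 6% = 6%.
Via Larkspur: 80% × 70% = 56%.
Total: 6% + 56% = 62%.
Rounded: 62.00%.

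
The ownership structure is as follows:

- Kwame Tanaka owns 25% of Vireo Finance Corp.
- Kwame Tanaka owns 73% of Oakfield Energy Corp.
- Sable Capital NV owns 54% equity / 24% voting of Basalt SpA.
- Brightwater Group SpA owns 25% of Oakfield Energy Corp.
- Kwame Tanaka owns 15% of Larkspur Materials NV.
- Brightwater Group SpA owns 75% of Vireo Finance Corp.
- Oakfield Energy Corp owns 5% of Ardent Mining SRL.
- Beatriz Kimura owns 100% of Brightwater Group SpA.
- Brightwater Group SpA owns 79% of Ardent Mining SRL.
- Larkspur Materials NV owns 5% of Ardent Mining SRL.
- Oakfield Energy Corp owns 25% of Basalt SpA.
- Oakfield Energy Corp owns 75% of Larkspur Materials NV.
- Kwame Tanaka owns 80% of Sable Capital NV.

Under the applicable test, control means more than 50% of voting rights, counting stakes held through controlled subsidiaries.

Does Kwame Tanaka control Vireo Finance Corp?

No

Kwame holds 73% of Oakfield, so Kwame controls Oakfield.
Oakfield and Kwame together hold 75% + 15% = 90% of Larkspur, so Kwame controls Larkspur.
Kwame holds 80% of Sable, so Kwame controls Sable.
In Vireo, Kwame's side holds only 25%, not > 50%.
So Kwame does not control Vireo.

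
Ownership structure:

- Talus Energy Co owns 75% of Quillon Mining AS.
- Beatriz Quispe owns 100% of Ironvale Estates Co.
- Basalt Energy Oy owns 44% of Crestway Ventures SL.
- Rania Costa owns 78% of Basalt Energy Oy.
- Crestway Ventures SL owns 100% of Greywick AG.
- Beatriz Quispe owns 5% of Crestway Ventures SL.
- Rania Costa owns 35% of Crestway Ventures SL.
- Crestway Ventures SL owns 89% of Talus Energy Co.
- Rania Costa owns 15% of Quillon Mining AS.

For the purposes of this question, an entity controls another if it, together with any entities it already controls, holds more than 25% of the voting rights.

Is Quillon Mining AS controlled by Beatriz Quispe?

Beatriz holds 100% of Ironvale, so Beatriz controls Ironvale.
Neither Beatriz nor any entity Beatriz controls holds any voting interest in Quillon.
So Beatriz does not control Quillon.

No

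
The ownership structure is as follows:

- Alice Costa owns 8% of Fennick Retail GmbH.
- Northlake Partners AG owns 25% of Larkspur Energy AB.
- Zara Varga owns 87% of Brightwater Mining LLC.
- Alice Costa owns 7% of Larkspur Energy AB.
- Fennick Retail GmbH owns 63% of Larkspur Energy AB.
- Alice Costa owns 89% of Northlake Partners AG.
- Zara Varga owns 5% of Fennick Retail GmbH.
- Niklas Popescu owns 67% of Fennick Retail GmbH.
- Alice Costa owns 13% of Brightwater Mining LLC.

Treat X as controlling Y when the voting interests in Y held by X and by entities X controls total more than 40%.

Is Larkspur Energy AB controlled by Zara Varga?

No

Zara holds 87% of Brightwater, so Zara controls Brightwater.
Neither Zara nor any entity Zara controls holds any voting interest in Larkspur.
So Zara does not control Larkspur.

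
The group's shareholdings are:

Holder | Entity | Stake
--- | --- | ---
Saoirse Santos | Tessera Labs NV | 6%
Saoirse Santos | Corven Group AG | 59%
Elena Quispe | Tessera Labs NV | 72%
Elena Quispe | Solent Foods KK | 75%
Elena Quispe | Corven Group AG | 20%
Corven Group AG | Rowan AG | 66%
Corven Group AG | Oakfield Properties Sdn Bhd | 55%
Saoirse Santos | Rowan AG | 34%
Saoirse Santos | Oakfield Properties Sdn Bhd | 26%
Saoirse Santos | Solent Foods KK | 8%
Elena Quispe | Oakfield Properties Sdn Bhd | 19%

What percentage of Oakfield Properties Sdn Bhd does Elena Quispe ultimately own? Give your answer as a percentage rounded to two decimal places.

Elena reaches Oakfield along 2 paths.
Direct stake: 19% = 19%.
Via Corven: 20% × 55% = 11%.
Total: 19% + 11% = 30%.
Rounded: 30.00%.

30.00%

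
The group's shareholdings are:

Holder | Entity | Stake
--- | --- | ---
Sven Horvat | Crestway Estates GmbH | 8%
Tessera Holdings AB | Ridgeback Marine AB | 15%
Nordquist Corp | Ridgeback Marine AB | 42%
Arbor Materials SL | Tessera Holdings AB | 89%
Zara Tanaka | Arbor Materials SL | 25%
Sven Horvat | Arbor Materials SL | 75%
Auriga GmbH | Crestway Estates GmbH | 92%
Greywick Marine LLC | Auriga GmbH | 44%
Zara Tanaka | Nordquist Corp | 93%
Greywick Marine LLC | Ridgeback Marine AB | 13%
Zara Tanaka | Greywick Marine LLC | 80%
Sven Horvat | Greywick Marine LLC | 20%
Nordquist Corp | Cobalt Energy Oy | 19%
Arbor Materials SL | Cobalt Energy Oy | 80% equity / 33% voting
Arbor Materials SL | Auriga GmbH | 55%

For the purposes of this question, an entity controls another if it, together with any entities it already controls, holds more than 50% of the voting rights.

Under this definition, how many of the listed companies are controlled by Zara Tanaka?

3

Zara holds 80% of Greywick, so Zara controls Greywick.
Zara holds 93% of Nordquist, so Zara controls Nordquist.
Greywick and Nordquist together hold 13% + 42% = 55% of Ridgeback, so Zara controls Ridgeback.
No other company's threshold is met.
Zara controls 3 companies.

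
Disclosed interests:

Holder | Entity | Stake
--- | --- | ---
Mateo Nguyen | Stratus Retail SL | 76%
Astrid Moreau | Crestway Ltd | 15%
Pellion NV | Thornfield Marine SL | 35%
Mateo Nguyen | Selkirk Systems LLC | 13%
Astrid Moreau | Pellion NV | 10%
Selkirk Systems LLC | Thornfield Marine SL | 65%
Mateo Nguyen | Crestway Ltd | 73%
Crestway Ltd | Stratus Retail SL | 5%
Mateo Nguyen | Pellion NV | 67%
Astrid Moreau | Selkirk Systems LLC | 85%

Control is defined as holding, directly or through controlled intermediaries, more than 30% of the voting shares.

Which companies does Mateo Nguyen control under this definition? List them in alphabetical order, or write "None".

Crestway Ltd, Pellion NV, Stratus Retail SL, Thornfield Marine SL

Mateo holds 73% of Crestway, so Mateo controls Crestway.
Mateo holds 67% of Pellion, so Mateo controls Pellion.
Mateo and Crestway together hold 76% + 5% = 81% of Stratus, so Mateo controls Stratus.
Pellion holds 35% of Thornfield, so Mateo controls Thornfield.
No other company's threshold is met.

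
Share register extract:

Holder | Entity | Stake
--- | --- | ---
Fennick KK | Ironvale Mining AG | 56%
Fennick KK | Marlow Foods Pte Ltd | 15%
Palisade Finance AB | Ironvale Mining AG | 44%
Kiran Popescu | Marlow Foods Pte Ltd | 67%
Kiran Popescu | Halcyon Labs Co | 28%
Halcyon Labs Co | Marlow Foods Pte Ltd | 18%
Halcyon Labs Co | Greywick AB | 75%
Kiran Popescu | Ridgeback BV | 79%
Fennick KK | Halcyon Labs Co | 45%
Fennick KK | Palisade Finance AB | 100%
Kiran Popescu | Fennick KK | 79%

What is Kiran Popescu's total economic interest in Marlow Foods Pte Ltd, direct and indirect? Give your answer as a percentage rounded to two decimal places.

90.29%

Kiran reaches Marlow along 4 paths.
Via Fennick: 79% × 15% = 11.85%.
Via Halcyon: 28% × 18% = 5.04%.
Via Fennick → Halcyon: 79% × 45% × 18% = 6.399%.
Direct stake: 67% = 67%.
Total: 11.85% + 5.04% + 6.399% + 67% = 90.289%.
Rounded: 90.29%.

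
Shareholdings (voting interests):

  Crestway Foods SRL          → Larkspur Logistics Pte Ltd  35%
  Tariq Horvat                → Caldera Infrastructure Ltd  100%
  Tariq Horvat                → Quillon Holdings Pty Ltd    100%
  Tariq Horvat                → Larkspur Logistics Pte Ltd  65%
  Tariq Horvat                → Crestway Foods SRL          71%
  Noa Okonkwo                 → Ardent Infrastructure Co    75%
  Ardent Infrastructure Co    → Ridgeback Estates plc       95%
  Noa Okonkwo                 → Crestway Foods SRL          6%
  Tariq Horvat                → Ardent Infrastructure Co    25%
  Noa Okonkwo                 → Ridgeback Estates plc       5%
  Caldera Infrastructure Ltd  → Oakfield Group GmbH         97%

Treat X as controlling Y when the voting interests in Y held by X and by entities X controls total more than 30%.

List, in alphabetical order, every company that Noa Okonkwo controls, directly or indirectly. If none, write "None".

Noa holds 75% of Ardent, so Noa controls Ardent.
Ardent and Noa together hold 95% + 5% = 100% of Ridgeback, so Noa controls Ridgeback.
No other company's threshold is met.

Ardent Infrastructure Co, Ridgeback Estates plc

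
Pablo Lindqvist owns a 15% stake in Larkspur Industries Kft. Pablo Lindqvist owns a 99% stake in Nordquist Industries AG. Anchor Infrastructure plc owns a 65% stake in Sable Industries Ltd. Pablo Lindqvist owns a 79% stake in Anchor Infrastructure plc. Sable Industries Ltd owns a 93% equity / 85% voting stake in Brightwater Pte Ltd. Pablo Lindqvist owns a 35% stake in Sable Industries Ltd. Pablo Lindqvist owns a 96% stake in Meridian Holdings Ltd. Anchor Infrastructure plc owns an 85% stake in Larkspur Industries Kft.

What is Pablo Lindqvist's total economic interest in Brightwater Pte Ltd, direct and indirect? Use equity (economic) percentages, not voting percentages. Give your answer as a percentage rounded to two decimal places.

Pablo reaches Brightwater along 2 paths.
Via Sable: 35% × 93% = 32.55%.
Via Anchor → Sable: 79% × 65% × 93% = 47.7555%.
Total: 32.55% + 47.7555% = 80.3055%.
Rounded: 80.31%.

80.31%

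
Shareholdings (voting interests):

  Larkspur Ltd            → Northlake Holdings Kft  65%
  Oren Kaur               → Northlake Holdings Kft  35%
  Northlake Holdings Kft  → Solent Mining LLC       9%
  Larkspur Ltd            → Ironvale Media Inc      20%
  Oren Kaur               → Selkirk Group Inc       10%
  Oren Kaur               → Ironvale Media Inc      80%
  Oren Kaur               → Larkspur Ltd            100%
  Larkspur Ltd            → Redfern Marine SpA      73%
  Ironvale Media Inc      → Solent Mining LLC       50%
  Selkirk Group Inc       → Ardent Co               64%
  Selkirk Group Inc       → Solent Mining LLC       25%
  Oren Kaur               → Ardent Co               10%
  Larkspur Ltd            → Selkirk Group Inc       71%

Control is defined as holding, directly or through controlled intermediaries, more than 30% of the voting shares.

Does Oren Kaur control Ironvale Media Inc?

Yes

Oren holds 100% of Larkspur, so Oren controls Larkspur.
Oren and Larkspur together hold 80% + 20% = 100% of Ironvale, so Oren controls Ironvale.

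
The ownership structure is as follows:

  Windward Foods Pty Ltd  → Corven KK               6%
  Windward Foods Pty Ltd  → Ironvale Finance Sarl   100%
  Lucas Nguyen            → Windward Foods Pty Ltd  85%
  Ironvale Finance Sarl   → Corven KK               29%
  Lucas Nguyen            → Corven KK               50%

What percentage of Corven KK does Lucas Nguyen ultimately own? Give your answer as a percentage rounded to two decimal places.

Lucas reaches Corven along 3 paths.
Via Windward → Ironvale: 85% × 100% × 29% = 24.65%.
Direct stake: 50% = 50%.
Via Windward: 85% × 6% = 5.1%.
Total: 24.65% + 50% + 5.1% = 79.75%.

79.75%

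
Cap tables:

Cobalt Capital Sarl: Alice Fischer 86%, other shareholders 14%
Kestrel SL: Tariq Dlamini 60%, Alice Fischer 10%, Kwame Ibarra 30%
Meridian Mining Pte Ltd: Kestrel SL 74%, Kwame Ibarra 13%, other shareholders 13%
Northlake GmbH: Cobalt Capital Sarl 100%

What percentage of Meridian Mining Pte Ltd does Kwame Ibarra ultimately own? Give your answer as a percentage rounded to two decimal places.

Kwame reaches Meridian along 2 paths.
Via Kestrel: 30% × 74% = 22.2%.
Direct stake: 13% = 13%.
Total: 22.2% + 13% = 35.2%.
Rounded: 35.20%.

35.20%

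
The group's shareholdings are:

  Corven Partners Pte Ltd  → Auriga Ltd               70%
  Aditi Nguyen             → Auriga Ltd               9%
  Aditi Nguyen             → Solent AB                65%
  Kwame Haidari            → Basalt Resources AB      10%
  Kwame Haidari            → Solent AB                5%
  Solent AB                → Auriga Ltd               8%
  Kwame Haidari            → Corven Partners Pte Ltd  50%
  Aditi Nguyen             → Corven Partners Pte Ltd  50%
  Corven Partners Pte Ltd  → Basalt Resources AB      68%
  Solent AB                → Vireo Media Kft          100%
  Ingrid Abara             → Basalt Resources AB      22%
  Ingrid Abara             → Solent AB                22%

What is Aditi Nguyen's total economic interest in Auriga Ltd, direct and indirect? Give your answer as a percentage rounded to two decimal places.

Aditi reaches Auriga along 3 paths.
Direct stake: 9% = 9%.
Via Corven: 50% × 70% = 35%.
Via Solent: 65% × 8% = 5.2%.
Total: 9% + 35% + 5.2% = 49.2%.
Rounded: 49.20%.

49.20%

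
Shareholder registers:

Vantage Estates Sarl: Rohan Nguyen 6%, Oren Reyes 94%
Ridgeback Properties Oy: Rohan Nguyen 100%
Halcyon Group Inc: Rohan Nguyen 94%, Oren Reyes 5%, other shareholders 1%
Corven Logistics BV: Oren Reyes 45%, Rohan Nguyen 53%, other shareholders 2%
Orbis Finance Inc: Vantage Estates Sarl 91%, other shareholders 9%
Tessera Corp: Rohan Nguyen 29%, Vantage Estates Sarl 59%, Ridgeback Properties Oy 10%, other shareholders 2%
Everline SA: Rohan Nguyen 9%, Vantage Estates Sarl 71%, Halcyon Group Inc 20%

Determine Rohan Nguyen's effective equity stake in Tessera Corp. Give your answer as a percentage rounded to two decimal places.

42.54%

Rohan reaches Tessera along 3 paths.
Direct stake: 29% = 29%.
Via Vantage: 6% × 59% = 3.54%.
Via Ridgeback: 100% × 10% = 10%.
Total: 29% + 3.54% + 10% = 42.54%.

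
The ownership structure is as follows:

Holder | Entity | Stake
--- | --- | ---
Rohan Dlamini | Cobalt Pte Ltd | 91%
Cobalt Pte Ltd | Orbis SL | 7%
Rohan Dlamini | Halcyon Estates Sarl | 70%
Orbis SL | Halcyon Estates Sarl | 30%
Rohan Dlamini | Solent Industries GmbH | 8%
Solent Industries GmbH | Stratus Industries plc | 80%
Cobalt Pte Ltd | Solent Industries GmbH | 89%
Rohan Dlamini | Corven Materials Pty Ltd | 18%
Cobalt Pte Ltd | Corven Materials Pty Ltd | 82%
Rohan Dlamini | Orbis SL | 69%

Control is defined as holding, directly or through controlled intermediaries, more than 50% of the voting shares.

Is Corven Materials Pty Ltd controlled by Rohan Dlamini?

Rohan holds 91% of Cobalt, so Rohan controls Cobalt.
Rohan and Cobalt together hold 18% + 82% = 100% of Corven, so Rohan controls Corven.

Yes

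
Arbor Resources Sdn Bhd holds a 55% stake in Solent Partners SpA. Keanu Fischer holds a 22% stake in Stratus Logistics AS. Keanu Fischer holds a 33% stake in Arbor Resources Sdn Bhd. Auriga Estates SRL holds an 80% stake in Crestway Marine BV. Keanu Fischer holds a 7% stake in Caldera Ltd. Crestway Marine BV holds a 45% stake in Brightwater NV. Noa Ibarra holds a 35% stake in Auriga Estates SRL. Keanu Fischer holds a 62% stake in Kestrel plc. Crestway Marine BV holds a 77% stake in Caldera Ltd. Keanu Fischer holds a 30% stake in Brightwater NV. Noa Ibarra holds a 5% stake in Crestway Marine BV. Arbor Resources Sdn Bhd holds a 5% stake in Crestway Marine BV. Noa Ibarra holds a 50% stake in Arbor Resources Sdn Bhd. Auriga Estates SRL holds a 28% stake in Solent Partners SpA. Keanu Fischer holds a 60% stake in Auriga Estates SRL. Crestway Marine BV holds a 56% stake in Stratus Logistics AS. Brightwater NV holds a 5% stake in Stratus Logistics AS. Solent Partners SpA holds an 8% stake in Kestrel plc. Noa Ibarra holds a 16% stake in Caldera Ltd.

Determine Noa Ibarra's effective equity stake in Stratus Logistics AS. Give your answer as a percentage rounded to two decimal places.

20.68%

Noa reaches Stratus along 6 paths.
Via Auriga → Crestway: 35% × 80% × 56% = 15.68%.
Via Crestway: 5% × 56% = 2.8%.
Via Arbor → Crestway: 50% × 5% × 56% = 1.4%.
Via Auriga → Crestway → Brightwater: 35% × 80% × 45% × 5% = 0.63%.
Via Crestway → Brightwater: 5% × 45% × 5% = 0.1125%.
Via Arbor → Crestway → Brightwater: 50% × 5% × 45% × 5% = 0.05625%.
Total: 15.68% + 2.8% + 1.4% + 0.63% + 0.1125% + 0.05625% = 20.67875%.
Rounded: 20.68%.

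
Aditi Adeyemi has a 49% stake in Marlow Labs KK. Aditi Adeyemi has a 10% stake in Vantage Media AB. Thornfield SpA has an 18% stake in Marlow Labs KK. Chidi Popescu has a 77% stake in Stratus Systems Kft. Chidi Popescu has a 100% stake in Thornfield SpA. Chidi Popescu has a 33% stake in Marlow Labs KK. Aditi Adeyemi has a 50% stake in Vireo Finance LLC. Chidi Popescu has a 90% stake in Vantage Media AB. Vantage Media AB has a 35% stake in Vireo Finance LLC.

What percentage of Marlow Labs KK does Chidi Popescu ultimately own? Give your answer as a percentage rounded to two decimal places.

51.00%

Chidi reaches Marlow along 2 paths.
Direct stake: 33% = 33%.
Via Thornfield: 100% × 18% = 18%.
Total: 33% + 18% = 51%.
Rounded: 51.00%.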